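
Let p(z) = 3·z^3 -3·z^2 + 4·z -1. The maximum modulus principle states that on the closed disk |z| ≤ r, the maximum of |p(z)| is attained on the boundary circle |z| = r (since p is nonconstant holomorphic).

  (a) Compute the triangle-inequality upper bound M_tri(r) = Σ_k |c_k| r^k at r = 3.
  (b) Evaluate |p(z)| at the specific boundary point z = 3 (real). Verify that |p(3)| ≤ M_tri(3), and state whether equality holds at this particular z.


Coefficients: c_0 = -1, c_1 = 4, c_2 = -3, c_3 = 3. Radius r = 3.
Part (a). Triangle bound: M_tri(r) = Σ_k |c_k| r^k
  = |-1|·3^0 + |4|·3^1 + |-3|·3^2 + |3|·3^3
  = 1 + 12 + 27 + 81 = 121.
This bounds M(r) := max_{|z|=r} |p(z)| from above; equality holds iff all terms c_k z^k can be made to align in phase at a single z on |z|=r.
Part (b). At z = 3 (real, on the circle |z| = r):
  p(3) = (-1)·3^0 + (4)·3^1 + (-3)·3^2 + (3)·3^3 = 65.
  |p(3)| = 65.
Check: |p(3)| = 65 ≤ 121 = M_tri(3). ✓ Equality does not hold at z = 3 (the coefficients have mixed signs, so the terms do not all align in phase there).

M_tri(3) = 121; |p(3)| = 65; equality at z=3: no.


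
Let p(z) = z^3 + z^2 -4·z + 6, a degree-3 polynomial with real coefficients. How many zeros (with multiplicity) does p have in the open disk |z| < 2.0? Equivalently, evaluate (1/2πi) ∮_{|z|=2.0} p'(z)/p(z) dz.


The zeros of p are: -3, (1 + 1i), (1 - 1i).
Their magnitudes are: 3, 1.414, 1.414.
Zeros with |z| < R = 2.0: (1 + 1i), (1 - 1i).
Count = 2.
By the argument principle, (1/2πi) ∮_{|z|=R} p'(z)/p(z) dz equals exactly this count.

Number of zeros inside |z| < 2.0: 2.


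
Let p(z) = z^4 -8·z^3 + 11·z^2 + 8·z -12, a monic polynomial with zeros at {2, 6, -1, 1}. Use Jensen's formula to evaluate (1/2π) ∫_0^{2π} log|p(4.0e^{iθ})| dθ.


Zeros: -1, 1, 2, 6; r = 4.0.
Inside |z| < r: -1, 1, 2. Outside (|z| ≥ r): 6.
p(0) = -12, so log|p(0)| = log(12) = 2.4849.
Apply Jensen: I(r) = log|p(0)| + Σ_k log(r/|z_k|), summed over zeros inside |z| < r.
  log(r/|z_k|) for z_k = 2: log(4.0/2) = 0.6931
  log(r/|z_k|) for z_k = -1: log(4.0/1) = 1.3863
  log(r/|z_k|) for z_k = 1: log(4.0/1) = 1.3863
  Outside zeros (6) contribute nothing to the Jensen sum.
Sum over inside zeros: 3.4657.
I(r) = log|p(0)| + (inside sum) = 2.4849 + 3.4657 = 5.9506.
Note: since some zeros are outside |z| ≤ r, the simplified n·log(r) form does NOT apply — only the inside zeros contribute.

I(r) ≈ 5.9506.


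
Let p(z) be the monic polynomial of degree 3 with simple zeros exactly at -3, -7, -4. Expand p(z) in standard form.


The polynomial is p(z) = ∏_{α ∈ S} (z − α), where S = {-3, -7, -4}.
Expanding the product yields: p(z) = z^3 + 14·z^2 + 61·z + 84.
The resulting polynomial has degree 3 and real coefficients as required.

p(z) = z^3 + 14·z^2 + 61·z + 84.


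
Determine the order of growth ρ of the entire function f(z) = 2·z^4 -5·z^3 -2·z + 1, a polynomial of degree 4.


|f(z)| ≤ Σ|c_k|·r^k = O(r^4) as r → ∞. Polynomial growth is O(e^{r^ε}) for every ε > 0 (since r^4/e^{r^ε} → 0), so ρ ≤ ε for all ε > 0, i.e. ρ = 0. Every nonconstant polynomial has order 0.
Therefore ρ = 0.

Order ρ = 0.


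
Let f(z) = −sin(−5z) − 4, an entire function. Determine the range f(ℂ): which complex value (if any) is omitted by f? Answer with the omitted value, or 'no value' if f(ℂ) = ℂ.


Little Picard bounds the complement of f(ℂ) to at most one point.
sin is entire and surjective onto ℂ: for every w ∈ ℂ, sin(ζ) = w has a solution ζ ∈ ℂ (e.g., via the complex inverse arcsin). With ζ = −5z this gives z = ζ/(-5). Then -1·sin(−5z) takes every value in -1·ℂ = ℂ, and adding -4 is a bijection of ℂ. So f is surjective and omits no value. (Note: only on the real line is sin bounded by [−1, 1].)

Omitted value: no value.


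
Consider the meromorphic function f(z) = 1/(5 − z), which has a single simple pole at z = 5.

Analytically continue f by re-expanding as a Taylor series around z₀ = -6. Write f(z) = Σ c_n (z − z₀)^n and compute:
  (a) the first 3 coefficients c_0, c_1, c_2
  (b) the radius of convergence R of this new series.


Let w = z − z₀, so z = z₀ + w.
Then 5 − z = 5 − (z₀ + w) = (5 − z₀) − w = 11 − w.
f(z) = 1/(11 − w) = (1/(11)) · 1/(1 − w/(11)) = Σ_{n≥0} w^n / (11)^(n+1).
So c_n = 1/(11)^(n+1):
  c_0 = 1/(11)^1 = 1/11.
  c_1 = 1/(11)^2 = 1/121.
  c_2 = 1/(11)^3 = 1/1331.
The series is valid for |w/d| < 1, i.e. |z − z₀| < |d|.
Radius of convergence: R = |5 − z₀| = |11| = 11 (distance from z₀ to the singularity z = 5).

c_0 = 1/11, c_1 = 1/121, c_2 = 1/1331; R = 11.


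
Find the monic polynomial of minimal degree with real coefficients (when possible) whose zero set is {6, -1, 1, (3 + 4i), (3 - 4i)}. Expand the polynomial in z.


The polynomial is p(z) = ∏_{α ∈ S} (z − α), where S = {6, -1, 1, (3 + 4i), (3 - 4i)}.
Expanding the product yields: p(z) = z^5 -12·z^4 + 60·z^3 -138·z^2 -61·z + 150.
Note conjugate pairs combine to real quadratics: (z − (3+4i))(z − (3−4i)) = z² − 6z + 25.
The resulting polynomial has degree 5 and real coefficients as required.

p(z) = z^5 -12·z^4 + 60·z^3 -138·z^2 -61·z + 150.


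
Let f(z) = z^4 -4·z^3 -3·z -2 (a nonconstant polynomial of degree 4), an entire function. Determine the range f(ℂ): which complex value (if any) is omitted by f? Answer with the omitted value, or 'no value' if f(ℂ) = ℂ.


Little Picard bounds the complement of f(ℂ) to at most one point.
For every w ∈ ℂ, the equation p(z) − w = 0 is a nonconstant polynomial in z and hence has at least one root by the fundamental theorem of algebra. So p is surjective onto ℂ, omitting no value.

Omitted value: no value.


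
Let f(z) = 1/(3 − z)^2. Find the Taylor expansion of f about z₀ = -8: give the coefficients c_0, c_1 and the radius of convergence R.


Let w = z − z₀, so z = z₀ + w.
Then 3 − z = 3 − (z₀ + w) = (3 − z₀) − w = 11 − w.
f(z) = 1/(11 − w)^2 = (1/(11)^2) · (1 − w/(11))^{−2}.
By the binomial series (1−u)^{−2} = Σ_{n≥0} C(n+1, 1) u^n for |u|<1, with u = w/(11):
  c_n = C(n+1, 1) / (11)^(n+2).
  c_0 = 1/(11)^2 = 1/121.
  c_1 = 2/(11)^3 = 2/1331.
The series is valid for |w/d| < 1, i.e. |z − z₀| < |d|.
Radius of convergence: R = |3 − z₀| = |11| = 11 (distance from z₀ to the singularity z = 3).

c_0 = 1/121, c_1 = 2/1331; R = 11.


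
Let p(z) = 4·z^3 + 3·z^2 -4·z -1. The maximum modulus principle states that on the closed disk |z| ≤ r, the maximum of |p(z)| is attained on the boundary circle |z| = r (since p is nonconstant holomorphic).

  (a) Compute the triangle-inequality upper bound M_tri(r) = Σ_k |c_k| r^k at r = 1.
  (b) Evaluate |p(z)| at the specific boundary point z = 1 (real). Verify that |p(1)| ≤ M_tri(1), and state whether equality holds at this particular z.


Coefficients: c_0 = -1, c_1 = -4, c_2 = 3, c_3 = 4. Radius r = 1.
Part (a). Triangle bound: M_tri(r) = Σ_k |c_k| r^k
  = |-1|·1^0 + |-4|·1^1 + |3|·1^2 + |4|·1^3
  = 1 + 4 + 3 + 4 = 12.
This bounds M(r) := max_{|z|=r} |p(z)| from above; equality holds iff all terms c_k z^k can be made to align in phase at a single z on |z|=r.
Part (b). At z = 1 (real, on the circle |z| = r):
  p(1) = (-1)·1^0 + (-4)·1^1 + (3)·1^2 + (4)·1^3 = 2.
  |p(1)| = 2.
Check: |p(1)| = 2 ≤ 12 = M_tri(1). ✓ Equality does not hold at z = 1 (the coefficients have mixed signs, so the terms do not all align in phase there).

M_tri(1) = 12; |p(1)| = 2; equality at z=1: no.


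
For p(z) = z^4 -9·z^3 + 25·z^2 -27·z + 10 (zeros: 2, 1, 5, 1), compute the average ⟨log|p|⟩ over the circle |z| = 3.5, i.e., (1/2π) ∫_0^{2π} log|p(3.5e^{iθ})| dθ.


Zeros: 1, 1, 2, 5; r = 3.5.
Inside |z| < r: 1, 1, 2. Outside (|z| ≥ r): 5.
p(0) = 10, so log|p(0)| = log(10) = 2.3026.
Apply Jensen: I(r) = log|p(0)| + Σ_k log(r/|z_k|), summed over zeros inside |z| < r.
  log(r/|z_k|) for z_k = 2: log(3.5/2) = 0.5596
  log(r/|z_k|) for z_k = 1: log(3.5/1) = 1.2528
  log(r/|z_k|) for z_k = 1: log(3.5/1) = 1.2528
  Outside zeros (5) contribute nothing to the Jensen sum.
Sum over inside zeros: 3.0651.
I(r) = log|p(0)| + (inside sum) = 2.3026 + 3.0651 = 5.3677.
Note: since some zeros are outside |z| ≤ r, the simplified n·log(r) form does NOT apply — only the inside zeros contribute.

I(r) ≈ 5.3677.


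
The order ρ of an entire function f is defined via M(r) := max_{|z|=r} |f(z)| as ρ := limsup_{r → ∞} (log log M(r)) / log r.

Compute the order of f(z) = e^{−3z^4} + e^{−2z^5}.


Each summand is entire of order 4 and 5 respectively (as in the single-exponential case). The order of a sum is at most the max of the orders, so ρ ≤ 5. For the lower bound: on |z|=r choose arg z so that -2z^5 is real positive; then |e^{-2z^5}| = e^{2r^5} while |e^{-3z^4}| ≤ e^{3r^4} = o(e^{2r^5}). So |f| ≥ e^{2r^5}(1 − o(1)) and ρ ≥ 5. Hence ρ = max(4, 5) = 5.
Therefore ρ = 5.

Order ρ = 5.


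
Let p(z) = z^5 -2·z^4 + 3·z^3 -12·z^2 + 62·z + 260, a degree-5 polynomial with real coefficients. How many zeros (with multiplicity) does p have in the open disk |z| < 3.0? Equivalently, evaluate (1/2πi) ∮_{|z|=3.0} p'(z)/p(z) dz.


The zeros of p are: -2, (3 + 2i), (3 - 2i), (-1 + 3i), (-1 - 3i).
Their magnitudes are: 2, 3.606, 3.606, 3.162, 3.162.
Zeros with |z| < R = 3.0: -2.
Count = 1.
By the argument principle, (1/2πi) ∮_{|z|=R} p'(z)/p(z) dz equals exactly this count.

Number of zeros inside |z| < 3.0: 1.


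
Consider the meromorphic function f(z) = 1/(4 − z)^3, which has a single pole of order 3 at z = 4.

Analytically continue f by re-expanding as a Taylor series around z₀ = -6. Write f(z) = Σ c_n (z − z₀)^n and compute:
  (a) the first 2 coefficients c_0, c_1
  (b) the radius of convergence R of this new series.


Let w = z − z₀, so z = z₀ + w.
Then 4 − z = 4 − (z₀ + w) = (4 − z₀) − w = 10 − w.
f(z) = 1/(10 − w)^3 = (1/(10)^3) · (1 − w/(10))^{−3}.
By the binomial series (1−u)^{−3} = Σ_{n≥0} C(n+2, 2) u^n for |u|<1, with u = w/(10):
  c_n = C(n+2, 2) / (10)^(n+3).
  c_0 = 1/(10)^3 = 1/1000.
  c_1 = 3/(10)^4 = 3/10000.
The series is valid for |w/d| < 1, i.e. |z − z₀| < |d|.
Radius of convergence: R = |4 − z₀| = |10| = 10 (distance from z₀ to the singularity z = 4).

c_0 = 1/1000, c_1 = 3/10000; R = 10.


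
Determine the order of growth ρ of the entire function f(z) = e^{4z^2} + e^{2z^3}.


Each summand is entire of order 2 and 3 respectively (as in the single-exponential case). The order of a sum is at most the max of the orders, so ρ ≤ 3. For the lower bound: on |z|=r choose arg z so that 2z^3 is real positive; then |e^{2z^3}| = e^{2r^3} while |e^{4z^2}| ≤ e^{4r^2} = o(e^{2r^3}). So |f| ≥ e^{2r^3}(1 − o(1)) and ρ ≥ 3. Hence ρ = max(2, 3) = 3.
Therefore ρ = 3.

Order ρ = 3.


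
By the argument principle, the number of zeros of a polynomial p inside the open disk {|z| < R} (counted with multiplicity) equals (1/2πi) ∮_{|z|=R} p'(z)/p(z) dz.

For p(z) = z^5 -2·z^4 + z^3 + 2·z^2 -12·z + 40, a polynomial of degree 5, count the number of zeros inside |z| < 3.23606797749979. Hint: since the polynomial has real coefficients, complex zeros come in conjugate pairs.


The zeros of p are: (0 + 2i), (0 - 2i), -2, (2 + 1i), (2 - 1i).
Their magnitudes are: 2, 2, 2, 2.236, 2.236.
Zeros with |z| < R = 3.23606797749979: (0 + 2i), (0 - 2i), -2, (2 + 1i), (2 - 1i).
Count = 5.
By the argument principle, (1/2πi) ∮_{|z|=R} p'(z)/p(z) dz equals exactly this count.

Number of zeros inside |z| < 3.23606797749979: 5.


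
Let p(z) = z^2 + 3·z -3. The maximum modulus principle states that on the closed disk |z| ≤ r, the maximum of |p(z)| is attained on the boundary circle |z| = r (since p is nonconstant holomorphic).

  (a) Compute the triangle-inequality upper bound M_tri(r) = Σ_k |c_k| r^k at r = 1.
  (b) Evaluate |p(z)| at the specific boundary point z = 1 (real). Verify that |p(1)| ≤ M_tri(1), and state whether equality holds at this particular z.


Coefficients: c_0 = -3, c_1 = 3, c_2 = 1. Radius r = 1.
Part (a). Triangle bound: M_tri(r) = Σ_k |c_k| r^k
  = |-3|·1^0 + |3|·1^1 + |1|·1^2
  = 3 + 3 + 1 = 7.
This bounds M(r) := max_{|z|=r} |p(z)| from above; equality holds iff all terms c_k z^k can be made to align in phase at a single z on |z|=r.
Part (b). At z = 1 (real, on the circle |z| = r):
  p(1) = (-3)·1^0 + (3)·1^1 + (1)·1^2 = 1.
  |p(1)| = 1.
Check: |p(1)| = 1 ≤ 7 = M_tri(1). ✓ Equality does not hold at z = 1 (the coefficients have mixed signs, so the terms do not all align in phase there).

M_tri(1) = 7; |p(1)| = 1; equality at z=1: no.


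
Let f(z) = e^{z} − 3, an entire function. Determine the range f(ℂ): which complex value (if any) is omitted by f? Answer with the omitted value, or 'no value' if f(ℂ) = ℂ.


Little Picard bounds the complement of f(ℂ) to at most one point.
e^{z} is never zero on ℂ, so 1·e^{z} takes every value in ℂ ∖ {0}. Adding -3 shifts the range to ℂ ∖ {-3}. Thus f omits exactly the value -3.

Omitted value: -3.


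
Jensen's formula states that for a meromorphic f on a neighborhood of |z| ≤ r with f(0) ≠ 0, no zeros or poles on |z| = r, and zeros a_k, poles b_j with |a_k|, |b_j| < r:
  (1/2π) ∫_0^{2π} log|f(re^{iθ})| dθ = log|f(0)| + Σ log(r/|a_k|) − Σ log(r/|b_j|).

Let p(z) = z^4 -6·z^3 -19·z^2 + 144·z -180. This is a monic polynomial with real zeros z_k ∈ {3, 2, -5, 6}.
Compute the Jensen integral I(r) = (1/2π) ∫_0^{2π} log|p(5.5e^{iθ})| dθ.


Zeros: -5, 2, 3, 6; r = 5.5.
Inside |z| < r: -5, 2, 3. Outside (|z| ≥ r): 6.
p(0) = -180, so log|p(0)| = log(180) = 5.1930.
Apply Jensen: I(r) = log|p(0)| + Σ_k log(r/|z_k|), summed over zeros inside |z| < r.
  log(r/|z_k|) for z_k = 3: log(5.5/3) = 0.6061
  log(r/|z_k|) for z_k = 2: log(5.5/2) = 1.0116
  log(r/|z_k|) for z_k = -5: log(5.5/5) = 0.0953
  Outside zeros (6) contribute nothing to the Jensen sum.
Sum over inside zeros: 1.7130.
I(r) = log|p(0)| + (inside sum) = 5.1930 + 1.7130 = 6.9060.
Note: since some zeros are outside |z| ≤ r, the simplified n·log(r) form does NOT apply — only the inside zeros contribute.

I(r) ≈ 6.9060.


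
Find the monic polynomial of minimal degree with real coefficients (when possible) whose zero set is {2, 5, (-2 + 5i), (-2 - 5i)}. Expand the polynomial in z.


The polynomial is p(z) = ∏_{α ∈ S} (z − α), where S = {2, 5, (-2 + 5i), (-2 - 5i)}.
Expanding the product yields: p(z) = z^4 -3·z^3 + 11·z^2 -163·z + 290.
Note conjugate pairs combine to real quadratics: (z − (-2+5i))(z − (-2−5i)) = z² + 4z + 29.
The resulting polynomial has degree 4 and real coefficients as required.

p(z) = z^4 -3·z^3 + 11·z^2 -163·z + 290.


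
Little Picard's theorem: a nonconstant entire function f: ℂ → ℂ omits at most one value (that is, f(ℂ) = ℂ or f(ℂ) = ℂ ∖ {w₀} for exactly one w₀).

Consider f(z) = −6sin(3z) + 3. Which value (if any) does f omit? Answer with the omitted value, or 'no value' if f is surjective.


Little Picard bounds the complement of f(ℂ) to at most one point.
sin is entire and surjective onto ℂ: for every w ∈ ℂ, sin(ζ) = w has a solution ζ ∈ ℂ (e.g., via the complex inverse arcsin). With ζ = 3z this gives z = ζ/(3). Then -6·sin(3z) takes every value in -6·ℂ = ℂ, and adding 3 is a bijection of ℂ. So f is surjective and omits no value. (Note: only on the real line is sin bounded by [−1, 1].)

Omitted value: no value.


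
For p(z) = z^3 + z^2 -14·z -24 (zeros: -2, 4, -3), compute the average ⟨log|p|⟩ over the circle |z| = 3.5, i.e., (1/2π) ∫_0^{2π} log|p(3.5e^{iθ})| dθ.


Zeros: -3, -2, 4; r = 3.5.
Inside |z| < r: -3, -2. Outside (|z| ≥ r): 4.
p(0) = -24, so log|p(0)| = log(24) = 3.1781.
Apply Jensen: I(r) = log|p(0)| + Σ_k log(r/|z_k|), summed over zeros inside |z| < r.
  log(r/|z_k|) for z_k = -2: log(3.5/2) = 0.5596
  log(r/|z_k|) for z_k = -3: log(3.5/3) = 0.1542
  Outside zeros (4) contribute nothing to the Jensen sum.
Sum over inside zeros: 0.7138.
I(r) = log|p(0)| + (inside sum) = 3.1781 + 0.7138 = 3.8918.
Note: since some zeros are outside |z| ≤ r, the simplified n·log(r) form does NOT apply — only the inside zeros contribute.

I(r) ≈ 3.8918.


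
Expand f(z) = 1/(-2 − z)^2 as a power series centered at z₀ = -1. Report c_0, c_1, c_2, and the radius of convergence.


Let w = z − z₀, so z = z₀ + w.
Then -2 − z = -2 − (z₀ + w) = (-2 − z₀) − w = -1 − w.
f(z) = 1/(-1 − w)^2 = (1/(-1)^2) · (1 − w/(-1))^{−2}.
By the binomial series (1−u)^{−2} = Σ_{n≥0} C(n+1, 1) u^n for |u|<1, with u = w/(-1):
  c_n = C(n+1, 1) / (-1)^(n+2).
  c_0 = 1/(-1)^2 = 1.
  c_1 = 2/(-1)^3 = -2.
  c_2 = 3/(-1)^4 = 3.
The series is valid for |w/d| < 1, i.e. |z − z₀| < |d|.
Radius of convergence: R = |-2 − z₀| = |-1| = 1 (distance from z₀ to the singularity z = -2).

c_0 = 1, c_1 = -2, c_2 = 3; R = 1.


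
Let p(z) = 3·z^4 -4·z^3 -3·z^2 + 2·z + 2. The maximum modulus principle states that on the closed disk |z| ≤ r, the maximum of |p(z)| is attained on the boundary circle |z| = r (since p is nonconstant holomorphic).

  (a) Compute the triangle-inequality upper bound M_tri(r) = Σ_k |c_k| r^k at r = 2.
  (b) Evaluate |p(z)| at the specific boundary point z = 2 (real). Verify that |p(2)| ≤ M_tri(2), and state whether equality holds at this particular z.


Coefficients: c_0 = 2, c_1 = 2, c_2 = -3, c_3 = -4, c_4 = 3. Radius r = 2.
Part (a). Triangle bound: M_tri(r) = Σ_k |c_k| r^k
  = |2|·2^0 + |2|·2^1 + |-3|·2^2 + |-4|·2^3 + |3|·2^4
  = 2 + 4 + 12 + 32 + 48 = 98.
This bounds M(r) := max_{|z|=r} |p(z)| from above; equality holds iff all terms c_k z^k can be made to align in phase at a single z on |z|=r.
Part (b). At z = 2 (real, on the circle |z| = r):
  p(2) = (2)·2^0 + (2)·2^1 + (-3)·2^2 + (-4)·2^3 + (3)·2^4 = 10.
  |p(2)| = 10.
Check: |p(2)| = 10 ≤ 98 = M_tri(2). ✓ Equality does not hold at z = 2 (the coefficients have mixed signs, so the terms do not all align in phase there).

M_tri(2) = 98; |p(2)| = 10; equality at z=2: no.


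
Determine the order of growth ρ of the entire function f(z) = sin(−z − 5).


sin(w) is a linear combination of e^{iw} and e^{−iw} (or e^w, e^{−w} in the hyperbolic case), so |sin(w)| ≤ e^{|w|}. With w = −z − 5, |w| ≤ 1|z| + 5 = 1r + 5 on |z| = r, giving M(r) ≤ e^{1r + 5}, so ρ ≤ 1. On a suitable ray (z = it for sin/cos; z = t for sinh/cosh, t real → ∞), |sin(−z − 5)| grows like e^{1|t|}/2, so ρ ≥ 1. Hence ρ = 1.
Therefore ρ = 1.

Order ρ = 1.


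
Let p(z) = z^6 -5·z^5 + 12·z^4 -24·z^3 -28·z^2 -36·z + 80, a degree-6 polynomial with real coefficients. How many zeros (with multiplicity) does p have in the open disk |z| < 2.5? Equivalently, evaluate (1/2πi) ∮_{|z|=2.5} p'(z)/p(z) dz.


The zeros of p are: (1 + 3i), (1 - 3i), 1, (-1 + 1i), (-1 - 1i), 4.
Their magnitudes are: 3.162, 3.162, 1, 1.414, 1.414, 4.
Zeros with |z| < R = 2.5: 1, (-1 + 1i), (-1 - 1i).
Count = 3.
By the argument principle, (1/2πi) ∮_{|z|=R} p'(z)/p(z) dz equals exactly this count.

Number of zeros inside |z| < 2.5: 3.


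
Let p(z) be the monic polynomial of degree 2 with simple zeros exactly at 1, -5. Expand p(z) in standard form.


The polynomial is p(z) = ∏_{α ∈ S} (z − α), where S = {1, -5}.
Expanding the product yields: p(z) = z^2 + 4·z -5.
The resulting polynomial has degree 2 and real coefficients as required.

p(z) = z^2 + 4·z -5.


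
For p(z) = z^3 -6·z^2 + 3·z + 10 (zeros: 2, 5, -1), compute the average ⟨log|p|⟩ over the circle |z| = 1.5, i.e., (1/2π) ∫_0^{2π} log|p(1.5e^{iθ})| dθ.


Zeros: -1, 2, 5; r = 1.5.
Inside |z| < r: -1. Outside (|z| ≥ r): 2, 5.
p(0) = 10, so log|p(0)| = log(10) = 2.3026.
Apply Jensen: I(r) = log|p(0)| + Σ_k log(r/|z_k|), summed over zeros inside |z| < r.
  log(r/|z_k|) for z_k = -1: log(1.5/1) = 0.4055
  Outside zeros (2, 5) contribute nothing to the Jensen sum.
Sum over inside zeros: 0.4055.
I(r) = log|p(0)| + (inside sum) = 2.3026 + 0.4055 = 2.7081.
Note: since some zeros are outside |z| ≤ r, the simplified n·log(r) form does NOT apply — only the inside zeros contribute.

I(r) ≈ 2.7081.


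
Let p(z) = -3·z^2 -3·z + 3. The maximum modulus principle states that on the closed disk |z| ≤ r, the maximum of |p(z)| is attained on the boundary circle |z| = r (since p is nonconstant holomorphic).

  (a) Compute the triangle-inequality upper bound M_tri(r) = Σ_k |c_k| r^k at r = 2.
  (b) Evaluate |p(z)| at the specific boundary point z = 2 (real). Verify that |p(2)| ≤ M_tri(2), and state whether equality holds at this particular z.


Coefficients: c_0 = 3, c_1 = -3, c_2 = -3. Radius r = 2.
Part (a). Triangle bound: M_tri(r) = Σ_k |c_k| r^k
  = |3|·2^0 + |-3|·2^1 + |-3|·2^2
  = 3 + 6 + 12 = 21.
This bounds M(r) := max_{|z|=r} |p(z)| from above; equality holds iff all terms c_k z^k can be made to align in phase at a single z on |z|=r.
Part (b). At z = 2 (real, on the circle |z| = r):
  p(2) = (3)·2^0 + (-3)·2^1 + (-3)·2^2 = -15.
  |p(2)| = 15.
Check: |p(2)| = 15 ≤ 21 = M_tri(2). ✓ Equality does not hold at z = 2 (the coefficients have mixed signs, so the terms do not all align in phase there).

M_tri(2) = 21; |p(2)| = 15; equality at z=2: no.


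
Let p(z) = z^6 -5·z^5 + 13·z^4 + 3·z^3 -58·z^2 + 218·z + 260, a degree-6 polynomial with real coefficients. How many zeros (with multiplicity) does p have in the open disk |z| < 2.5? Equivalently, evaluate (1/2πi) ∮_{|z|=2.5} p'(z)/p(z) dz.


The zeros of p are: (3 + 2i), (3 - 2i), -2, -1, (1 + 3i), (1 - 3i).
Their magnitudes are: 3.606, 3.606, 2, 1, 3.162, 3.162.
Zeros with |z| < R = 2.5: -2, -1.
Count = 2.
By the argument principle, (1/2πi) ∮_{|z|=R} p'(z)/p(z) dz equals exactly this count.

Number of zeros inside |z| < 2.5: 2.


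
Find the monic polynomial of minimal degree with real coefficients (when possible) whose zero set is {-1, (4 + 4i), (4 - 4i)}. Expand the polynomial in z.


The polynomial is p(z) = ∏_{α ∈ S} (z − α), where S = {-1, (4 + 4i), (4 - 4i)}.
Expanding the product yields: p(z) = z^3 -7·z^2 + 24·z + 32.
Note conjugate pairs combine to real quadratics: (z − (4+4i))(z − (4−4i)) = z² − 8z + 32.
The resulting polynomial has degree 3 and real coefficients as required.

p(z) = z^3 -7·z^2 + 24·z + 32.


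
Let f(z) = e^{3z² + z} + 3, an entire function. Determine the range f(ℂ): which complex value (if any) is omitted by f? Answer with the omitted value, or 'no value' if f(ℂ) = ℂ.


Little Picard bounds the complement of f(ℂ) to at most one point.
The exponent g(z) = 3z² + z is a nonconstant polynomial, hence surjective onto ℂ. So e^{g(z)} takes every value in {e^w : w ∈ ℂ} = ℂ ∖ {0}. Adding 3 shifts the range to ℂ ∖ {3}. f omits exactly 3.

Omitted value: 3.


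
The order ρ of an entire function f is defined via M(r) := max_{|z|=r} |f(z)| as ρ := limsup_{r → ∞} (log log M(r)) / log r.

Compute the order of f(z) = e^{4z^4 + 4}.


|e^{4z^4 + 4}| = e^{Re(4·z^4) + 4} ≤ e^{4|z|^4 + 4} = e^{4r^4 + 4} on |z| = r, so ρ ≤ 4. Choosing z on |z|=r so that 4·z^4 is real positive (always possible by picking arg z appropriately) gives |f(z)| = e^{4r^4 + 4}, matching the bound. The additive constant 4 does not affect log log M(r) ~ 4·log r. Hence ρ = 4.
Therefore ρ = 4.

Order ρ = 4.


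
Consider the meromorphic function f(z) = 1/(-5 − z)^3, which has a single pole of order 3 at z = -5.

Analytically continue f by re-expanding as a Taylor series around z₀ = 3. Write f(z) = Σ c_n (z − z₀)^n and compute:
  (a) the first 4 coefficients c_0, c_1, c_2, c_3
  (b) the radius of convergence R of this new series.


Let w = z − z₀, so z = z₀ + w.
Then -5 − z = -5 − (z₀ + w) = (-5 − z₀) − w = -8 − w.
f(z) = 1/(-8 − w)^3 = (1/(-8)^3) · (1 − w/(-8))^{−3}.
By the binomial series (1−u)^{−3} = Σ_{n≥0} C(n+2, 2) u^n for |u|<1, with u = w/(-8):
  c_n = C(n+2, 2) / (-8)^(n+3).
  c_0 = 1/(-8)^3 = -1/512.
  c_1 = 3/(-8)^4 = 3/4096.
  c_2 = 6/(-8)^5 = -3/16384.
  c_3 = 10/(-8)^6 = 5/131072.
The series is valid for |w/d| < 1, i.e. |z − z₀| < |d|.
Radius of convergence: R = |-5 − z₀| = |-8| = 8 (distance from z₀ to the singularity z = -5).

c_0 = -1/512, c_1 = 3/4096, c_2 = -3/16384, c_3 = 5/131072; R = 8.


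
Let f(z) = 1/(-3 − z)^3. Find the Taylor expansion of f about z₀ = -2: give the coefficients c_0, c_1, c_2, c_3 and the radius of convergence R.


Let w = z − z₀, so z = z₀ + w.
Then -3 − z = -3 − (z₀ + w) = (-3 − z₀) − w = -1 − w.
f(z) = 1/(-1 − w)^3 = (1/(-1)^3) · (1 − w/(-1))^{−3}.
By the binomial series (1−u)^{−3} = Σ_{n≥0} C(n+2, 2) u^n for |u|<1, with u = w/(-1):
  c_n = C(n+2, 2) / (-1)^(n+3).
  c_0 = 1/(-1)^3 = -1.
  c_1 = 3/(-1)^4 = 3.
  c_2 = 6/(-1)^5 = -6.
  c_3 = 10/(-1)^6 = 10.
The series is valid for |w/d| < 1, i.e. |z − z₀| < |d|.
Radius of convergence: R = |-3 − z₀| = |-1| = 1 (distance from z₀ to the singularity z = -3).

c_0 = -1, c_1 = 3, c_2 = -6, c_3 = 10; R = 1.


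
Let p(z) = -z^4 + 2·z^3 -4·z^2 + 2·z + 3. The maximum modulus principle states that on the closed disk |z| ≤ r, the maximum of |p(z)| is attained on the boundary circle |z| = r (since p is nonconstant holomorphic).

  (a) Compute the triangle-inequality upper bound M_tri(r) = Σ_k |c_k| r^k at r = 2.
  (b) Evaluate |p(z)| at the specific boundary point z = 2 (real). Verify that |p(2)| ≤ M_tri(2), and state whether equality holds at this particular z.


Coefficients: c_0 = 3, c_1 = 2, c_2 = -4, c_3 = 2, c_4 = -1. Radius r = 2.
Part (a). Triangle bound: M_tri(r) = Σ_k |c_k| r^k
  = |3|·2^0 + |2|·2^1 + |-4|·2^2 + |2|·2^3 + |-1|·2^4
  = 3 + 4 + 16 + 16 + 16 = 55.
This bounds M(r) := max_{|z|=r} |p(z)| from above; equality holds iff all terms c_k z^k can be made to align in phase at a single z on |z|=r.
Part (b). At z = 2 (real, on the circle |z| = r):
  p(2) = (3)·2^0 + (2)·2^1 + (-4)·2^2 + (2)·2^3 + (-1)·2^4 = -9.
  |p(2)| = 9.
Check: |p(2)| = 9 ≤ 55 = M_tri(2). ✓ Equality does not hold at z = 2 (the coefficients have mixed signs, so the terms do not all align in phase there).

M_tri(2) = 55; |p(2)| = 9; equality at z=2: no.


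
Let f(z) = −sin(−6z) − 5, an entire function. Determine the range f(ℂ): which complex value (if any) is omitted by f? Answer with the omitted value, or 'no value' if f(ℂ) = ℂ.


Little Picard bounds the complement of f(ℂ) to at most one point.
sin is entire and surjective onto ℂ: for every w ∈ ℂ, sin(ζ) = w has a solution ζ ∈ ℂ (e.g., via the complex inverse arcsin). With ζ = −6z this gives z = ζ/(-6). Then -1·sin(−6z) takes every value in -1·ℂ = ℂ, and adding -5 is a bijection of ℂ. So f is surjective and omits no value. (Note: only on the real line is sin bounded by [−1, 1].)

Omitted value: no value.


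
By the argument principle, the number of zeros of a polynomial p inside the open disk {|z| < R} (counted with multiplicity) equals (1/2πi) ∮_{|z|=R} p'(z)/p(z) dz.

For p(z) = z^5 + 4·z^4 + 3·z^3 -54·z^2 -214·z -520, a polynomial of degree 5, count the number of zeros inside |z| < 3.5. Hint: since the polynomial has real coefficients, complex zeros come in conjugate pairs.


The zeros of p are: 4, (-3 + 2i), (-3 - 2i), (-1 + 3i), (-1 - 3i).
Their magnitudes are: 4, 3.606, 3.606, 3.162, 3.162.
Zeros with |z| < R = 3.5: (-1 + 3i), (-1 - 3i).
Count = 2.
By the argument principle, (1/2πi) ∮_{|z|=R} p'(z)/p(z) dz equals exactly this count.

Number of zeros inside |z| < 3.5: 2.


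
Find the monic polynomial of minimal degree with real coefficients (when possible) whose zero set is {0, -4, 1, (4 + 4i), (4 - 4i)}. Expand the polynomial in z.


The polynomial is p(z) = ∏_{α ∈ S} (z − α), where S = {0, -4, 1, (4 + 4i), (4 - 4i)}.
Expanding the product yields: p(z) = z^5 -5·z^4 + 4·z^3 + 128·z^2 -128·z.
Note conjugate pairs combine to real quadratics: (z − (4+4i))(z − (4−4i)) = z² − 8z + 32.
The resulting polynomial has degree 5 and real coefficients as required.

p(z) = z^5 -5·z^4 + 4·z^3 + 128·z^2 -128·z.


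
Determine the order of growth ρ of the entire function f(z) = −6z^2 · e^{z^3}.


M(r) = max_{|z|=r} |-6|·|z|^2·|e^{z^3}| = 6·r^2 · e^{1r^3} (the factors attain their maxima compatibly on |z|=r). Then log M(r) = log 6 + 2·log r + 1r^3, dominated by the last term, so log log M(r) ~ 3·log r. The polynomial factor -6z^2 contributes only a log r term and does not affect the order. ρ = 3.
Therefore ρ = 3.

Order ρ = 3.


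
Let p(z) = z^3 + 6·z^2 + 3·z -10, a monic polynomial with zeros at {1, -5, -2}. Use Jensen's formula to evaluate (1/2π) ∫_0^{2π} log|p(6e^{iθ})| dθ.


Zeros: -5, -2, 1; r = 6.
Inside |z| < r: -5, -2, 1. Outside (|z| ≥ r): ∅.
p(0) = -10, so log|p(0)| = log(10) = 2.3026.
Apply Jensen: I(r) = log|p(0)| + Σ_k log(r/|z_k|), summed over zeros inside |z| < r.
  log(r/|z_k|) for z_k = 1: log(6/1) = 1.7918
  log(r/|z_k|) for z_k = -5: log(6/5) = 0.1823
  log(r/|z_k|) for z_k = -2: log(6/2) = 1.0986
Sum over inside zeros: 3.0727.
I(r) = log|p(0)| + (inside sum) = 2.3026 + 3.0727 = 5.3753.
Closed form (all zeros inside, monic): I(r) = n·log(r) = 3·log(6) = 5.3753. ✓

I(r) ≈ 5.3753.


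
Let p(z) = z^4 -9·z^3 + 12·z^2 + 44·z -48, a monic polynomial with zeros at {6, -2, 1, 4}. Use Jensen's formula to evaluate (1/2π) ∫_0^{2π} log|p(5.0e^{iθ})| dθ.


Zeros: -2, 1, 4, 6; r = 5.0.
Inside |z| < r: -2, 1, 4. Outside (|z| ≥ r): 6.
p(0) = -48, so log|p(0)| = log(48) = 3.8712.
Apply Jensen: I(r) = log|p(0)| + Σ_k log(r/|z_k|), summed over zeros inside |z| < r.
  log(r/|z_k|) for z_k = -2: log(5.0/2) = 0.9163
  log(r/|z_k|) for z_k = 1: log(5.0/1) = 1.6094
  log(r/|z_k|) for z_k = 4: log(5.0/4) = 0.2231
  Outside zeros (6) contribute nothing to the Jensen sum.
Sum over inside zeros: 2.7489.
I(r) = log|p(0)| + (inside sum) = 3.8712 + 2.7489 = 6.6201.
Note: since some zeros are outside |z| ≤ r, the simplified n·log(r) form does NOT apply — only the inside zeros contribute.

I(r) ≈ 6.6201.


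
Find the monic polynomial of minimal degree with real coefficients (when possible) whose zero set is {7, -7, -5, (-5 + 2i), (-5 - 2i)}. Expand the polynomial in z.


The polynomial is p(z) = ∏_{α ∈ S} (z − α), where S = {7, -7, -5, (-5 + 2i), (-5 - 2i)}.
Expanding the product yields: p(z) = z^5 + 15·z^4 + 30·z^3 -590·z^2 -3871·z -7105.
Note conjugate pairs combine to real quadratics: (z − (-5+2i))(z − (-5−2i)) = z² + 10z + 29.
The resulting polynomial has degree 5 and real coefficients as required.

p(z) = z^5 + 15·z^4 + 30·z^3 -590·z^2 -3871·z -7105.


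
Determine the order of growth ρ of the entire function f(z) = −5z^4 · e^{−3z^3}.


M(r) = max_{|z|=r} |-5|·|z|^4·|e^{−3z^3}| = 5·r^4 · e^{3r^3} (the factors attain their maxima compatibly on |z|=r). Then log M(r) = log 5 + 4·log r + 3r^3, dominated by the last term, so log log M(r) ~ 3·log r. The polynomial factor -5z^4 contributes only a log r term and does not affect the order. ρ = 3.
Therefore ρ = 3.

Order ρ = 3.


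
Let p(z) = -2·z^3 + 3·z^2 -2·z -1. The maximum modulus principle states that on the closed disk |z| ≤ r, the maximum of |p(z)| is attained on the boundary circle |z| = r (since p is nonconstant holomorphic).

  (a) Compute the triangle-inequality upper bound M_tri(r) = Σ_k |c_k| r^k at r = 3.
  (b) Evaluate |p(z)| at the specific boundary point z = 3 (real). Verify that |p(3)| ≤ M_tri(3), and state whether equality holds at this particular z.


Coefficients: c_0 = -1, c_1 = -2, c_2 = 3, c_3 = -2. Radius r = 3.
Part (a). Triangle bound: M_tri(r) = Σ_k |c_k| r^k
  = |-1|·3^0 + |-2|·3^1 + |3|·3^2 + |-2|·3^3
  = 1 + 6 + 27 + 54 = 88.
This bounds M(r) := max_{|z|=r} |p(z)| from above; equality holds iff all terms c_k z^k can be made to align in phase at a single z on |z|=r.
Part (b). At z = 3 (real, on the circle |z| = r):
  p(3) = (-1)·3^0 + (-2)·3^1 + (3)·3^2 + (-2)·3^3 = -34.
  |p(3)| = 34.
Check: |p(3)| = 34 ≤ 88 = M_tri(3). ✓ Equality does not hold at z = 3 (the coefficients have mixed signs, so the terms do not all align in phase there).

M_tri(3) = 88; |p(3)| = 34; equality at z=3: no.


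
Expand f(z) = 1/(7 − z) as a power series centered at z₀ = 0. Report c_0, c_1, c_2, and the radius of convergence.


Let w = z − z₀, so z = z₀ + w.
Then 7 − z = 7 − (z₀ + w) = (7 − z₀) − w = 7 − w.
f(z) = 1/(7 − w) = (1/(7)) · 1/(1 − w/(7)) = Σ_{n≥0} w^n / (7)^(n+1).
So c_n = 1/(7)^(n+1):
  c_0 = 1/(7)^1 = 1/7.
  c_1 = 1/(7)^2 = 1/49.
  c_2 = 1/(7)^3 = 1/343.
The series is valid for |w/d| < 1, i.e. |z − z₀| < |d|.
Radius of convergence: R = |7 − z₀| = |7| = 7 (distance from z₀ to the singularity z = 7).

c_0 = 1/7, c_1 = 1/49, c_2 = 1/343; R = 7.


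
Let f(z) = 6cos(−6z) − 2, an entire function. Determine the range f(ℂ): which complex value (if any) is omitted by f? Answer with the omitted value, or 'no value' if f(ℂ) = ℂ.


Little Picard bounds the complement of f(ℂ) to at most one point.
cos is entire and surjective onto ℂ: for every w ∈ ℂ, cos(ζ) = w has a solution ζ ∈ ℂ (e.g., via the complex inverse arccos). With ζ = −6z this gives z = ζ/(-6). Then 6·cos(−6z) takes every value in 6·ℂ = ℂ, and adding -2 is a bijection of ℂ. So f is surjective and omits no value. (Note: only on the real line is cos bounded by [−1, 1].)

Omitted value: no value.


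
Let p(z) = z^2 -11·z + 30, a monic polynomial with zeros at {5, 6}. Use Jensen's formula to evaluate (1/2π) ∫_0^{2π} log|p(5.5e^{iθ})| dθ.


Zeros: 5, 6; r = 5.5.
Inside |z| < r: 5. Outside (|z| ≥ r): 6.
p(0) = 30, so log|p(0)| = log(30) = 3.4012.
Apply Jensen: I(r) = log|p(0)| + Σ_k log(r/|z_k|), summed over zeros inside |z| < r.
  log(r/|z_k|) for z_k = 5: log(5.5/5) = 0.0953
  Outside zeros (6) contribute nothing to the Jensen sum.
Sum over inside zeros: 0.0953.
I(r) = log|p(0)| + (inside sum) = 3.4012 + 0.0953 = 3.4965.
Note: since some zeros are outside |z| ≤ r, the simplified n·log(r) form does NOT apply — only the inside zeros contribute.

I(r) ≈ 3.4965.


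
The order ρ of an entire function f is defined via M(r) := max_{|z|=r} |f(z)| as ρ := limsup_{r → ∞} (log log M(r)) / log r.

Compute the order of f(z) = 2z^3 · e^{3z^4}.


M(r) = max_{|z|=r} |2|·|z|^3·|e^{3z^4}| = 2·r^3 · e^{3r^4} (the factors attain their maxima compatibly on |z|=r). Then log M(r) = log 2 + 3·log r + 3r^4, dominated by the last term, so log log M(r) ~ 4·log r. The polynomial factor 2z^3 contributes only a log r term and does not affect the order. ρ = 4.
Therefore ρ = 4.

Order ρ = 4.


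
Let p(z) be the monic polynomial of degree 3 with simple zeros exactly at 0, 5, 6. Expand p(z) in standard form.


The polynomial is p(z) = ∏_{α ∈ S} (z − α), where S = {0, 5, 6}.
Expanding the product yields: p(z) = z^3 -11·z^2 + 30·z.
The resulting polynomial has degree 3 and real coefficients as required.

p(z) = z^3 -11·z^2 + 30·z.


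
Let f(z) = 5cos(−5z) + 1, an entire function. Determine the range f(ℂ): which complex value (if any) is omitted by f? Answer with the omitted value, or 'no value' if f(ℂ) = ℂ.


Little Picard bounds the complement of f(ℂ) to at most one point.
cos is entire and surjective onto ℂ: for every w ∈ ℂ, cos(ζ) = w has a solution ζ ∈ ℂ (e.g., via the complex inverse arccos). With ζ = −5z this gives z = ζ/(-5). Then 5·cos(−5z) takes every value in 5·ℂ = ℂ, and adding 1 is a bijection of ℂ. So f is surjective and omits no value. (Note: only on the real line is cos bounded by [−1, 1].)

Omitted value: no value.


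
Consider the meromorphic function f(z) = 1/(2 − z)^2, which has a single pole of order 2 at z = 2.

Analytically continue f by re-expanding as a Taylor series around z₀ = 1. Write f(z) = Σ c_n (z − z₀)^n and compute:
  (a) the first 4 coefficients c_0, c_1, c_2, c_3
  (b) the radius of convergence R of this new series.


Let w = z − z₀, so z = z₀ + w.
Then 2 − z = 2 − (z₀ + w) = (2 − z₀) − w = 1 − w.
f(z) = 1/(1 − w)^2 = (1/(1)^2) · (1 − w/(1))^{−2}.
By the binomial series (1−u)^{−2} = Σ_{n≥0} C(n+1, 1) u^n for |u|<1, with u = w/(1):
  c_n = C(n+1, 1) / (1)^(n+2).
  c_0 = 1/(1)^2 = 1.
  c_1 = 2/(1)^3 = 2.
  c_2 = 3/(1)^4 = 3.
  c_3 = 4/(1)^5 = 4.
The series is valid for |w/d| < 1, i.e. |z − z₀| < |d|.
Radius of convergence: R = |2 − z₀| = |1| = 1 (distance from z₀ to the singularity z = 2).

c_0 = 1, c_1 = 2, c_2 = 3, c_3 = 4; R = 1.


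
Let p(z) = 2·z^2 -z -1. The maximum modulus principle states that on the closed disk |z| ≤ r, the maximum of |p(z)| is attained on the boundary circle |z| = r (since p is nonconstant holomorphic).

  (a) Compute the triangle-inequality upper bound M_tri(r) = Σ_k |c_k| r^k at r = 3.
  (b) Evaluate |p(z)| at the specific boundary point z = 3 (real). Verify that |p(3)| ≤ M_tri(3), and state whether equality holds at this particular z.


Coefficients: c_0 = -1, c_1 = -1, c_2 = 2. Radius r = 3.
Part (a). Triangle bound: M_tri(r) = Σ_k |c_k| r^k
  = |-1|·3^0 + |-1|·3^1 + |2|·3^2
  = 1 + 3 + 18 = 22.
This bounds M(r) := max_{|z|=r} |p(z)| from above; equality holds iff all terms c_k z^k can be made to align in phase at a single z on |z|=r.
Part (b). At z = 3 (real, on the circle |z| = r):
  p(3) = (-1)·3^0 + (-1)·3^1 + (2)·3^2 = 14.
  |p(3)| = 14.
Check: |p(3)| = 14 ≤ 22 = M_tri(3). ✓ Equality does not hold at z = 3 (the coefficients have mixed signs, so the terms do not all align in phase there).

M_tri(3) = 22; |p(3)| = 14; equality at z=3: no.


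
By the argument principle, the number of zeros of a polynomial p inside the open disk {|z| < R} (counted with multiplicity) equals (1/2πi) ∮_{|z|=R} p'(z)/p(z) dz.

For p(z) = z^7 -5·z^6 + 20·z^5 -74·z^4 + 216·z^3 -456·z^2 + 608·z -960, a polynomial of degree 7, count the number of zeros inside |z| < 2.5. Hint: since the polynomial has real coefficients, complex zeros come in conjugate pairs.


The zeros of p are: (-1 + 3i), (-1 - 3i), (2 + 2i), (2 - 2i), 3, (0 + 2i), (0 - 2i).
Their magnitudes are: 3.162, 3.162, 2.828, 2.828, 3, 2, 2.
Zeros with |z| < R = 2.5: (0 + 2i), (0 - 2i).
Count = 2.
By the argument principle, (1/2πi) ∮_{|z|=R} p'(z)/p(z) dz equals exactly this count.

Number of zeros inside |z| < 2.5: 2.


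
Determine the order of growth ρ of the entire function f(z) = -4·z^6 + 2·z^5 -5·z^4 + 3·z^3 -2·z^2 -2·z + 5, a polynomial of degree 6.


|f(z)| ≤ Σ|c_k|·r^k = O(r^6) as r → ∞. Polynomial growth is O(e^{r^ε}) for every ε > 0 (since r^6/e^{r^ε} → 0), so ρ ≤ ε for all ε > 0, i.e. ρ = 0. Every nonconstant polynomial has order 0.
Therefore ρ = 0.

Order ρ = 0.


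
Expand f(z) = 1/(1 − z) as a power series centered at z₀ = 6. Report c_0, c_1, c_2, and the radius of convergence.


Let w = z − z₀, so z = z₀ + w.
Then 1 − z = 1 − (z₀ + w) = (1 − z₀) − w = -5 − w.
f(z) = 1/(-5 − w) = (1/(-5)) · 1/(1 − w/(-5)) = Σ_{n≥0} w^n / (-5)^(n+1).
So c_n = 1/(-5)^(n+1):
  c_0 = 1/(-5)^1 = -1/5.
  c_1 = 1/(-5)^2 = 1/25.
  c_2 = 1/(-5)^3 = -1/125.
The series is valid for |w/d| < 1, i.e. |z − z₀| < |d|.
Radius of convergence: R = |1 − z₀| = |-5| = 5 (distance from z₀ to the singularity z = 1).

c_0 = -1/5, c_1 = 1/25, c_2 = -1/125; R = 5.


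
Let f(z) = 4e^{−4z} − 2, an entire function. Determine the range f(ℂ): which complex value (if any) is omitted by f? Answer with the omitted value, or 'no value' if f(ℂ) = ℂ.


Little Picard bounds the complement of f(ℂ) to at most one point.
e^{−4z} is never zero on ℂ, so 4·e^{−4z} takes every value in ℂ ∖ {0}. Adding -2 shifts the range to ℂ ∖ {-2}. Thus f omits exactly the value -2.

Omitted value: -2.


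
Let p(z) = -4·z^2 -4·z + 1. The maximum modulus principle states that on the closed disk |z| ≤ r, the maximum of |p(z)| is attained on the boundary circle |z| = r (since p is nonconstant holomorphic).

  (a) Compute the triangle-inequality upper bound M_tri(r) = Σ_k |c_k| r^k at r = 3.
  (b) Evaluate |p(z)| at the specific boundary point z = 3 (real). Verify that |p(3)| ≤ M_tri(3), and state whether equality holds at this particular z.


Coefficients: c_0 = 1, c_1 = -4, c_2 = -4. Radius r = 3.
Part (a). Triangle bound: M_tri(r) = Σ_k |c_k| r^k
  = |1|·3^0 + |-4|·3^1 + |-4|·3^2
  = 1 + 12 + 36 = 49.
This bounds M(r) := max_{|z|=r} |p(z)| from above; equality holds iff all terms c_k z^k can be made to align in phase at a single z on |z|=r.
Part (b). At z = 3 (real, on the circle |z| = r):
  p(3) = (1)·3^0 + (-4)·3^1 + (-4)·3^2 = -47.
  |p(3)| = 47.
Check: |p(3)| = 47 ≤ 49 = M_tri(3). ✓ Equality does not hold at z = 3 (the coefficients have mixed signs, so the terms do not all align in phase there).

M_tri(3) = 49; |p(3)| = 47; equality at z=3: no.
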